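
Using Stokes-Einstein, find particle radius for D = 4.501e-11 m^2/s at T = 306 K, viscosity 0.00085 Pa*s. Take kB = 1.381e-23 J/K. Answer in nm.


Stokes-Einstein: R = kB*T / (6*pi*eta*D)
R = 1.381e-23 * 306 / (6 * pi * 0.00085 * 4.501e-11)
R = 5.85984e-09 m = 5.86 nm

5.86


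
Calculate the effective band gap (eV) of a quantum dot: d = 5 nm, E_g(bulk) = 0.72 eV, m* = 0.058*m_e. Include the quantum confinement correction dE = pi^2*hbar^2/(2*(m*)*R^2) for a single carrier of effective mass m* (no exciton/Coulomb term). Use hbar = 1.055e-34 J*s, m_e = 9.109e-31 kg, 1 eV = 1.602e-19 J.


Radius R = 5/2 nm = 2.5e-09 m
Confinement energy dE = pi^2 * hbar^2 / (2 * m_eff * m_e * R^2)
dE = pi^2 * (1.055e-34)^2 / (2 * 0.058 * 9.109e-31 * (2.5e-09)^2) J, divided by 1.602e-19 J/eV
dE = 1.0383 eV
Total band gap = E_g(bulk) + dE = 0.72 + 1.0383 = 1.7583 eV

1.7583


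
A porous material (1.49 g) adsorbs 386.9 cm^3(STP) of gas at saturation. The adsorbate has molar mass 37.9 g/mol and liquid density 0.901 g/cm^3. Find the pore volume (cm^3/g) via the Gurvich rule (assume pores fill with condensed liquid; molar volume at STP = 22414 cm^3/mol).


Moles adsorbed n = V_ads / 22414 = 386.9 / 22414 = 1.726153e-02 mol
Liquid volume V_liq = n * M / rho_liq = 1.726153e-02 * 37.9 / 0.901 = 0.72610 cm^3
Specific pore volume V_pore = V_liq / m_sample = 0.72610 / 1.49
V_pore = 0.4873 cm^3/g

0.4873


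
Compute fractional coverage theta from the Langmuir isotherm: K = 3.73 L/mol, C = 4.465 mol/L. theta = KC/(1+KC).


Langmuir isotherm: theta = K*C / (1 + K*C)
K*C = 3.73 * 4.465 = 16.65445
theta = 16.65445 / (1 + 16.65445) = 16.65445 / 17.65445
theta = 0.9434

0.9434


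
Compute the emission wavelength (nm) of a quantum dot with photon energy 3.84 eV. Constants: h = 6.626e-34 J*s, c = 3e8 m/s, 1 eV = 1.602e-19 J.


Convert energy: E = 3.84 eV = 3.84 * 1.602e-19 = 6.15168e-19 J
lambda = h*c / E = 6.626e-34 * 3e8 / 6.15168e-19
lambda = 3.23131e-07 m = 323.1 nm

323.1


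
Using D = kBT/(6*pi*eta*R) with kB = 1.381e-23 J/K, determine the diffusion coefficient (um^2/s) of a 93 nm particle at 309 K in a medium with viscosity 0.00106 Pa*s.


Radius R = 93/2 = 46.5 nm = 4.65e-08 m
D = kB*T / (6*pi*eta*R)
D = 1.381e-23 * 309 / (6 * pi * 0.00106 * 4.65e-08)
D = 4.59296e-12 m^2/s = 4.593 um^2/s

4.593


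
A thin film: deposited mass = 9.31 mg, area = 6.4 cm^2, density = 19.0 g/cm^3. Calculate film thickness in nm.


Convert: m = 9.31 mg = 9.3100e-06 kg, A = 6.4 cm^2 = 6.4000e-04 m^2, rho = 19.0 g/cm^3 = 19000 kg/m^3
t = m / (A * rho)
t = 9.3100e-06 / (6.4000e-04 * 19000)
t = 7.6563e-07 m = 765.6 nm

765.6


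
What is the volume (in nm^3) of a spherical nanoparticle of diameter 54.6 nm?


Radius r = 54.6/2 = 27.3 nm
Volume V = (4/3) * pi * r^3
V = (4/3) * pi * (27.3)^3
V = 85226.87 nm^3

85226.87


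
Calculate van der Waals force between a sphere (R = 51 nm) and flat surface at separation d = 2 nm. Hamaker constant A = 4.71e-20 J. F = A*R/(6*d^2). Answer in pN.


Convert to SI: R = 51 nm = 5.1e-08 m, d = 2 nm = 2e-09 m
F = A * R / (6 * d^2)
F = 4.71e-20 * 5.1e-08 / (6 * (2e-09)^2)
F = 1.00087e-10 N = 100.087 pN

100.087


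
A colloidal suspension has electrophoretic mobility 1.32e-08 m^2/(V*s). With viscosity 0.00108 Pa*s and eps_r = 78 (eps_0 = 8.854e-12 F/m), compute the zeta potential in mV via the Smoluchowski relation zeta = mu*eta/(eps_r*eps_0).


Smoluchowski equation: zeta = mu * eta / (eps_r * eps_0)
zeta = 1.32e-08 * 0.00108 / (78 * 8.854e-12)
zeta = 0.020643 V = 20.64 mV

20.64


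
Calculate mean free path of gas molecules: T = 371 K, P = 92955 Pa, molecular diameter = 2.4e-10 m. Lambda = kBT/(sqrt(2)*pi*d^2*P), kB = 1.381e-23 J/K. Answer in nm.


Mean free path: lambda = kB*T / (sqrt(2) * pi * d^2 * P)
lambda = 1.381e-23 * 371 / (sqrt(2) * pi * (2.4e-10)^2 * 92955)
lambda = 2.15381e-07 m
lambda = 215.38 nm

215.38


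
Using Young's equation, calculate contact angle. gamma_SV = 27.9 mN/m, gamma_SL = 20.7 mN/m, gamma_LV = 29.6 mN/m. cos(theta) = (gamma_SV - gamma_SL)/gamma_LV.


cos(theta) = (gamma_SV - gamma_SL) / gamma_LV
cos(theta) = (27.9 - 20.7) / 29.6
cos(theta) = 0.243243
theta = arccos(0.243243) = 75.92 degrees

75.92


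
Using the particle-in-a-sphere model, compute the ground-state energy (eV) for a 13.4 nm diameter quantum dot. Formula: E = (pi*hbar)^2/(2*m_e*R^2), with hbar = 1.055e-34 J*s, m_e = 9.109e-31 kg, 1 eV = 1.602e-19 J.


Radius R = 13.4/2 = 6.7 nm = 6.7e-09 m
E = (pi * 1.055e-34)^2 / (2 * 9.109e-31 * (6.7e-09)^2)
E(J) = 1.34324e-21
E = E(J) / 1.602e-19 = 0.0084 eV

0.0084


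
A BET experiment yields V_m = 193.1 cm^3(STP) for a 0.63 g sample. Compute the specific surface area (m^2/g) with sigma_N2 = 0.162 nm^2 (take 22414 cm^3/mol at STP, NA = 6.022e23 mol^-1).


Number of moles in monolayer = V_m / 22414 = 193.1 / 22414 = 0.00861515
Number of molecules = moles * NA = 0.00861515 * 6.022e23
SA = molecules * sigma / mass
SA = (193.1 / 22414) * 6.022e23 * 0.162e-18 / 0.63
SA = 1334.1 m^2/g

1334.1


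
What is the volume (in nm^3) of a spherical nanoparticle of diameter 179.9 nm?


Radius r = 179.9/2 = 89.95 nm
Volume V = (4/3) * pi * r^3
V = (4/3) * pi * (89.95)^3
V = 3048541.51 nm^3

3048541.51


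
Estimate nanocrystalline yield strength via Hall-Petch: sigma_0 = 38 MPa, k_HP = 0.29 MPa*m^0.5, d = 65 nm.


d = 65 nm = 6.5e-08 m
sqrt(d) = 0.000254951
Hall-Petch contribution = k / sqrt(d) = 0.29 / 0.000254951 = 1137.5 MPa
sigma = sigma_0 + k/sqrt(d) = 38 + 1137.5 = 1175.5 MPa

1175.5


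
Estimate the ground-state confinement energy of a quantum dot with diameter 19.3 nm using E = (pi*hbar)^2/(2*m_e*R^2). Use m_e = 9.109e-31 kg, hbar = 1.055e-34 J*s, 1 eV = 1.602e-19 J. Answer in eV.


Radius R = 19.3/2 = 9.65 nm = 9.65e-09 m
E = (pi * 1.055e-34)^2 / (2 * 9.109e-31 * (9.65e-09)^2)
E(J) = 6.47514e-22
E = E(J) / 1.602e-19 = 0.004 eV

0.004


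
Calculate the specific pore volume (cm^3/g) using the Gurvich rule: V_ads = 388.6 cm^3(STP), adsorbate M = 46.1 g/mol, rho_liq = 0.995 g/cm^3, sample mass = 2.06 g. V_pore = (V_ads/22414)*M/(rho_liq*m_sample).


Moles adsorbed n = V_ads / 22414 = 388.6 / 22414 = 1.733738e-02 mol
Liquid volume V_liq = n * M / rho_liq = 1.733738e-02 * 46.1 / 0.995 = 0.80327 cm^3
Specific pore volume V_pore = V_liq / m_sample = 0.80327 / 2.06
V_pore = 0.3899 cm^3/g

0.3899


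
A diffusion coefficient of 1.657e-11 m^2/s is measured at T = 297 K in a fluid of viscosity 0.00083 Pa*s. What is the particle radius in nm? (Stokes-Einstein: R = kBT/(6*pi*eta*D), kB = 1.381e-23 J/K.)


Stokes-Einstein: R = kB*T / (6*pi*eta*D)
R = 1.381e-23 * 297 / (6 * pi * 0.00083 * 1.657e-11)
R = 1.58215e-08 m = 15.82 nm

15.82


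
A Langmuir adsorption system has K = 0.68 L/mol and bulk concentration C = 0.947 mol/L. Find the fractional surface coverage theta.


Langmuir isotherm: theta = K*C / (1 + K*C)
K*C = 0.68 * 0.947 = 0.64396
theta = 0.64396 / (1 + 0.64396) = 0.64396 / 1.64396
theta = 0.3917

0.3917


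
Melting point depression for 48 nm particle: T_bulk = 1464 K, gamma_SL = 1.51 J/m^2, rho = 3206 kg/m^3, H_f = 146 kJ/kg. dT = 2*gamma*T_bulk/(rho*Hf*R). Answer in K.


Radius R = 48/2 = 24 nm = 2.4e-08 m
Convert H_f = 146 kJ/kg = 146000 J/kg
dT = 2 * gamma_SL * T_bulk / (rho * H_f * R)
dT = 2 * 1.51 * 1464 / (3206 * 146000 * 2.4e-08)
dT = 393.6 K

393.6


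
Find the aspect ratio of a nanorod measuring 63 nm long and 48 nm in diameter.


Aspect ratio AR = length / diameter
AR = 63 / 48
AR = 1.31

1.31


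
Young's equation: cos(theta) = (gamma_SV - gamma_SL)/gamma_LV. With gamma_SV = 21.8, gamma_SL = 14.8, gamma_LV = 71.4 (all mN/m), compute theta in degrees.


cos(theta) = (gamma_SV - gamma_SL) / gamma_LV
cos(theta) = (21.8 - 14.8) / 71.4
cos(theta) = 0.098039
theta = arccos(0.098039) = 84.37 degrees

84.37


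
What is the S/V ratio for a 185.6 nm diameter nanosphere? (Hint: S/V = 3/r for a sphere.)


Radius r = 185.6/2 = 92.8 nm
S/V = 3 / r = 3 / 92.8
S/V = 0.0323 nm^-1

0.0323


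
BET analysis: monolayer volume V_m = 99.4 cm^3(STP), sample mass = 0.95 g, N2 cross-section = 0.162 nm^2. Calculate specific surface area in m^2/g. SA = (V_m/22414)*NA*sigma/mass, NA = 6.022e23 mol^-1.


Number of moles in monolayer = V_m / 22414 = 99.4 / 22414 = 0.00443473
Number of molecules = moles * NA = 0.00443473 * 6.022e23
SA = molecules * sigma / mass
SA = (99.4 / 22414) * 6.022e23 * 0.162e-18 / 0.95
SA = 455.4 m^2/g

455.4


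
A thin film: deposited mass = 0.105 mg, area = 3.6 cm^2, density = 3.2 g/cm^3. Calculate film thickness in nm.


Convert: m = 0.105 mg = 1.0500e-07 kg, A = 3.6 cm^2 = 3.6000e-04 m^2, rho = 3.2 g/cm^3 = 3200 kg/m^3
t = m / (A * rho)
t = 1.0500e-07 / (3.6000e-04 * 3200)
t = 9.1146e-08 m = 91.1 nm

91.1


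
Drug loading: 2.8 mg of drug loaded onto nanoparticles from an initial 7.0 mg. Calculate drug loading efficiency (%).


Drug loading efficiency = (drug loaded / drug initial) * 100
DLE = 2.8 / 7.0 * 100
DLE = 0.4 * 100
DLE = 40.0%

40.0


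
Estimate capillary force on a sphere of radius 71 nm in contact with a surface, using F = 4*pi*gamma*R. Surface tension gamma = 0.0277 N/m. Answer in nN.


Convert radius: R = 71 nm = 7.1e-08 m
F = 4 * pi * gamma * R
F = 4 * pi * 0.0277 * 7.1e-08
F = 2.47143e-08 N = 24.7143 nN

24.7143


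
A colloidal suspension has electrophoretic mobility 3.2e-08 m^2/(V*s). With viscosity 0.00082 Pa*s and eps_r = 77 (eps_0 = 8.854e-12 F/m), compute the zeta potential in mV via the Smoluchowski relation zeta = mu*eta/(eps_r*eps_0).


Smoluchowski equation: zeta = mu * eta / (eps_r * eps_0)
zeta = 3.2e-08 * 0.00082 / (77 * 8.854e-12)
zeta = 0.038489 V = 38.49 mV

38.49


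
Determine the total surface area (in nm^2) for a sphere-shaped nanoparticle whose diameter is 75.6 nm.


Radius r = 75.6/2 = 37.8 nm
Surface area SA = 4 * pi * r^2
SA = 4 * pi * (37.8)^2
SA = 17955.33 nm^2

17955.33


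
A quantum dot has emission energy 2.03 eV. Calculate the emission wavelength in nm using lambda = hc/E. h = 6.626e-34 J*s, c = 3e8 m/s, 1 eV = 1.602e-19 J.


Convert energy: E = 2.03 eV = 2.03 * 1.602e-19 = 3.25206e-19 J
lambda = h*c / E = 6.626e-34 * 3e8 / 3.25206e-19
lambda = 6.11243e-07 m = 611.2 nm

611.2


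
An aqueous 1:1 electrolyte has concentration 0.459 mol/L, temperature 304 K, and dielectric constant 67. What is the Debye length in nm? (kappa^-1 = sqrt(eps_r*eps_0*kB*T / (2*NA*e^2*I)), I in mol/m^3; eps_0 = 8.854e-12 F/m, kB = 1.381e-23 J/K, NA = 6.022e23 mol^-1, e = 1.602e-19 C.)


Ionic strength I = 0.459 * 1^2 * 1000 = 459 mol/m^3
kappa^-1 = sqrt(67 * 8.854e-12 * 1.381e-23 * 304 / (2 * 6.022e23 * (1.602e-19)^2 * 459))
kappa^-1 = 0.419 nm

0.419


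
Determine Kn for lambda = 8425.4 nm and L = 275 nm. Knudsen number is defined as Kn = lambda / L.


Knudsen number Kn = lambda / L
Kn = 8425.4 / 275
Kn = 30.6378

30.6378


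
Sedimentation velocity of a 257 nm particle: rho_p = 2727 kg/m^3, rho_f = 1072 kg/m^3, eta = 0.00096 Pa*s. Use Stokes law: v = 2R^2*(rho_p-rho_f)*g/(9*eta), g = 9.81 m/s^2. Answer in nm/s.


Radius R = 257/2 nm = 1.285e-07 m
Density difference = 2727 - 1072 = 1655 kg/m^3
v = 2 * R^2 * (rho_p - rho_f) * g / (9 * eta)
v = 2 * (1.285e-07)^2 * 1655 * 9.81 / (9 * 0.00096)
v = 6.20568e-08 m/s = 62.0568 nm/s

62.0568


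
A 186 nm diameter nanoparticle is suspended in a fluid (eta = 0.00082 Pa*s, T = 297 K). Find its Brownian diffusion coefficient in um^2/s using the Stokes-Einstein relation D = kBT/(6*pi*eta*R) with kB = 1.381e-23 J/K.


Radius R = 186/2 = 93 nm = 9.3e-08 m
D = kB*T / (6*pi*eta*R)
D = 1.381e-23 * 297 / (6 * pi * 0.00082 * 9.3e-08)
D = 2.85333e-12 m^2/s = 2.853 um^2/s

2.853


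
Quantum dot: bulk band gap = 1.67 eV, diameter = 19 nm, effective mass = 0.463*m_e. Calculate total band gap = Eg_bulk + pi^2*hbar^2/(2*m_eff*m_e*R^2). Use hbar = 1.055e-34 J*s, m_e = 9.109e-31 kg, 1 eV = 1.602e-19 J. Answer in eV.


Radius R = 19/2 nm = 9.5e-09 m
Confinement energy dE = pi^2 * hbar^2 / (2 * m_eff * m_e * R^2)
dE = pi^2 * (1.055e-34)^2 / (2 * 0.463 * 9.109e-31 * (9.5e-09)^2) J, divided by 1.602e-19 J/eV
dE = 0.009 eV
Total band gap = E_g(bulk) + dE = 1.67 + 0.009 = 1.679 eV

1.679


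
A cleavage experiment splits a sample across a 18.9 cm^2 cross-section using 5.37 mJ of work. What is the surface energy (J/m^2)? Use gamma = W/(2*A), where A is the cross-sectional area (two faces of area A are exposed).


Convert: A = 18.9 cm^2 = 0.00189 m^2, W = 5.37 mJ = 0.00537 J
Cleaving exposes two faces of area A, so total new surface = 2*A and gamma = W / (2*A)
gamma = 0.00537 / (2 * 0.00189)
gamma = 1.421 J/m^2

1.421


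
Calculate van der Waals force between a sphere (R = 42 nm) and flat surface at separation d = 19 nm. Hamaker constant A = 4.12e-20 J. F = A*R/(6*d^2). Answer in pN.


Convert to SI: R = 42 nm = 4.2e-08 m, d = 19 nm = 1.9e-08 m
F = A * R / (6 * d^2)
F = 4.12e-20 * 4.2e-08 / (6 * (1.9e-08)^2)
F = 7.98892e-13 N = 0.799 pN

0.799


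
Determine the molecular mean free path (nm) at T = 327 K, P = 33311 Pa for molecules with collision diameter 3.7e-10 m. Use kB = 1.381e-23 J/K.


Mean free path: lambda = kB*T / (sqrt(2) * pi * d^2 * P)
lambda = 1.381e-23 * 327 / (sqrt(2) * pi * (3.7e-10)^2 * 33311)
lambda = 2.22887e-07 m
lambda = 222.89 nm

222.89


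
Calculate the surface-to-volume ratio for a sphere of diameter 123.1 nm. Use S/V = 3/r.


Radius r = 123.1/2 = 61.55 nm
S/V = 3 / r = 3 / 61.55
S/V = 0.0487 nm^-1

0.0487


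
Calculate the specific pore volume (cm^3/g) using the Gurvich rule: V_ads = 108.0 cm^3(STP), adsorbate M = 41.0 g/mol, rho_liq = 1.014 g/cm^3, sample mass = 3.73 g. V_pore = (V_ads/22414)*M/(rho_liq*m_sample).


Moles adsorbed n = V_ads / 22414 = 108.0 / 22414 = 4.818417e-03 mol
Liquid volume V_liq = n * M / rho_liq = 4.818417e-03 * 41.0 / 1.014 = 0.19483 cm^3
Specific pore volume V_pore = V_liq / m_sample = 0.19483 / 3.73
V_pore = 0.0522 cm^3/g

0.0522


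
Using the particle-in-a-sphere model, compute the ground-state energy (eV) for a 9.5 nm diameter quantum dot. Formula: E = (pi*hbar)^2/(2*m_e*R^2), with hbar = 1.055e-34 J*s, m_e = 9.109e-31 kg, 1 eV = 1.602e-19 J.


Radius R = 9.5/2 = 4.75 nm = 4.75e-09 m
E = (pi * 1.055e-34)^2 / (2 * 9.109e-31 * (4.75e-09)^2)
E(J) = 2.67249e-21
E = E(J) / 1.602e-19 = 0.0167 eV

0.0167


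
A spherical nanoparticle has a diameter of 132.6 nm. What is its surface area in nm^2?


Radius r = 132.6/2 = 66.3 nm
Surface area SA = 4 * pi * r^2
SA = 4 * pi * (66.3)^2
SA = 55237.87 nm^2

55237.87


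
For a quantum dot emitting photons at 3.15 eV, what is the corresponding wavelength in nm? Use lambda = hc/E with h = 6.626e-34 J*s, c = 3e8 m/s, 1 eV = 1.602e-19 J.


Convert energy: E = 3.15 eV = 3.15 * 1.602e-19 = 5.0463e-19 J
lambda = h*c / E = 6.626e-34 * 3e8 / 5.0463e-19
lambda = 3.93912e-07 m = 393.9 nm

393.9


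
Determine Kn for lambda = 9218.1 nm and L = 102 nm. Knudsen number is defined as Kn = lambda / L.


Knudsen number Kn = lambda / L
Kn = 9218.1 / 102
Kn = 90.3735

90.3735


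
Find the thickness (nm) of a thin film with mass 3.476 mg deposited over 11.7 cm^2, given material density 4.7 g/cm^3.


Convert: m = 3.476 mg = 3.4760e-06 kg, A = 11.7 cm^2 = 1.1700e-03 m^2, rho = 4.7 g/cm^3 = 4700 kg/m^3
t = m / (A * rho)
t = 3.4760e-06 / (1.1700e-03 * 4700)
t = 6.3211e-07 m = 632.1 nm

632.1


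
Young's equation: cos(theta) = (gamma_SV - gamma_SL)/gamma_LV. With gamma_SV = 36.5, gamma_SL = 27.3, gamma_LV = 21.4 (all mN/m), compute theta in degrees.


cos(theta) = (gamma_SV - gamma_SL) / gamma_LV
cos(theta) = (36.5 - 27.3) / 21.4
cos(theta) = 0.429907
theta = arccos(0.429907) = 64.54 degrees

64.54


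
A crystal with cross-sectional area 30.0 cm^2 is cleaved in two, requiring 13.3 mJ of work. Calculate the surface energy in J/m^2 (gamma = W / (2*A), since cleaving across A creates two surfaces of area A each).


Convert: A = 30.0 cm^2 = 0.003 m^2, W = 13.3 mJ = 0.0133 J
Cleaving exposes two faces of area A, so total new surface = 2*A and gamma = W / (2*A)
gamma = 0.0133 / (2 * 0.003)
gamma = 2.217 J/m^2

2.217


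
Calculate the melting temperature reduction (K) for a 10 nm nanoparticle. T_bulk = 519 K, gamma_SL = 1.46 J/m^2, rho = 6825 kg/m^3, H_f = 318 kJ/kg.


Radius R = 10/2 = 5 nm = 5e-09 m
Convert H_f = 318 kJ/kg = 318000 J/kg
dT = 2 * gamma_SL * T_bulk / (rho * H_f * R)
dT = 2 * 1.46 * 519 / (6825 * 318000 * 5e-09)
dT = 139.7 K

139.7


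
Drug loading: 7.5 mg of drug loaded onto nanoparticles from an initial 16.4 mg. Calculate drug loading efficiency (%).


Drug loading efficiency = (drug loaded / drug initial) * 100
DLE = 7.5 / 16.4 * 100
DLE = 0.4573 * 100
DLE = 45.73%

45.73


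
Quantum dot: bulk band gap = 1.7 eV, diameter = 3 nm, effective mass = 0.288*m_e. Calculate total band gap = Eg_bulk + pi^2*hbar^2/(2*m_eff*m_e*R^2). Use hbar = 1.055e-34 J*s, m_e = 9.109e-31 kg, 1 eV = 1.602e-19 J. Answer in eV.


Radius R = 3/2 nm = 1.5e-09 m
Confinement energy dE = pi^2 * hbar^2 / (2 * m_eff * m_e * R^2)
dE = pi^2 * (1.055e-34)^2 / (2 * 0.288 * 9.109e-31 * (1.5e-09)^2) J, divided by 1.602e-19 J/eV
dE = 0.5809 eV
Total band gap = E_g(bulk) + dE = 1.7 + 0.5809 = 2.2809 eV

2.2809


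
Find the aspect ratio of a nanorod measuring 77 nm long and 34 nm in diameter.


Aspect ratio AR = length / diameter
AR = 77 / 34
AR = 2.26

2.26


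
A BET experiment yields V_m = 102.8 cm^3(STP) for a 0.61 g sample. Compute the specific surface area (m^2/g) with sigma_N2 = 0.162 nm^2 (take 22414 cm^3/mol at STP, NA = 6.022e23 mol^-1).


Number of moles in monolayer = V_m / 22414 = 102.8 / 22414 = 0.00458642
Number of molecules = moles * NA = 0.00458642 * 6.022e23
SA = molecules * sigma / mass
SA = (102.8 / 22414) * 6.022e23 * 0.162e-18 / 0.61
SA = 733.5 m^2/g

733.5


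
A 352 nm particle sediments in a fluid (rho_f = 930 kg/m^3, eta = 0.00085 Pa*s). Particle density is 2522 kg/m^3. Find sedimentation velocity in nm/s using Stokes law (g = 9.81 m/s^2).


Radius R = 352/2 nm = 1.76e-07 m
Density difference = 2522 - 930 = 1592 kg/m^3
v = 2 * R^2 * (rho_p - rho_f) * g / (9 * eta)
v = 2 * (1.76e-07)^2 * 1592 * 9.81 / (9 * 0.00085)
v = 1.26475e-07 m/s = 126.4754 nm/s

126.4754


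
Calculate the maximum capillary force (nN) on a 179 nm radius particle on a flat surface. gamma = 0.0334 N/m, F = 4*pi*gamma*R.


Convert radius: R = 179 nm = 1.79e-07 m
F = 4 * pi * gamma * R
F = 4 * pi * 0.0334 * 1.79e-07
F = 7.51293e-08 N = 75.1293 nN

75.1293


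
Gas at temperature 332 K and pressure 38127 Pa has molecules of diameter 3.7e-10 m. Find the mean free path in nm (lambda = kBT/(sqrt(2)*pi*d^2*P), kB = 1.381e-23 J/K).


Mean free path: lambda = kB*T / (sqrt(2) * pi * d^2 * P)
lambda = 1.381e-23 * 332 / (sqrt(2) * pi * (3.7e-10)^2 * 38127)
lambda = 1.97711e-07 m
lambda = 197.71 nm

197.71


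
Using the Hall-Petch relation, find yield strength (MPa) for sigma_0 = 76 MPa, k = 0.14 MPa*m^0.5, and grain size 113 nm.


d = 113 nm = 1.13e-07 m
sqrt(d) = 0.0003361547
Hall-Petch contribution = k / sqrt(d) = 0.14 / 0.0003361547 = 416.5 MPa
sigma = sigma_0 + k/sqrt(d) = 76 + 416.5 = 492.5 MPa

492.5


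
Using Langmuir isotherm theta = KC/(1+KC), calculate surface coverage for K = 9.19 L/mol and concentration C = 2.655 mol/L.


Langmuir isotherm: theta = K*C / (1 + K*C)
K*C = 9.19 * 2.655 = 24.39945
theta = 24.39945 / (1 + 24.39945) = 24.39945 / 25.39945
theta = 0.9606

0.9606


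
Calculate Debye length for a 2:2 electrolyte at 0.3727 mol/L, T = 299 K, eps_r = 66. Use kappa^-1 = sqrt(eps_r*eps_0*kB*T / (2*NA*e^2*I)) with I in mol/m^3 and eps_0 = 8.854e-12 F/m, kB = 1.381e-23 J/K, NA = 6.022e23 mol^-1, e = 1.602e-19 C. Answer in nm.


Ionic strength I = 0.3727 * 2^2 * 1000 = 1490.8 mol/m^3
kappa^-1 = sqrt(66 * 8.854e-12 * 1.381e-23 * 299 / (2 * 6.022e23 * (1.602e-19)^2 * 1490.8))
kappa^-1 = 0.229 nm

0.229


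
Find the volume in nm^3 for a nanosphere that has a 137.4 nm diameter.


Radius r = 137.4/2 = 68.7 nm
Volume V = (4/3) * pi * r^3
V = (4/3) * pi * (68.7)^3
V = 1358184.66 nm^3

1358184.66


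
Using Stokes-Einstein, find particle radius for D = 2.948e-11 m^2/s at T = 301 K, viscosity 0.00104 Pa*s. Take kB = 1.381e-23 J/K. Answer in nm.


Stokes-Einstein: R = kB*T / (6*pi*eta*D)
R = 1.381e-23 * 301 / (6 * pi * 0.00104 * 2.948e-11)
R = 7.1928e-09 m = 7.19 nm

7.19


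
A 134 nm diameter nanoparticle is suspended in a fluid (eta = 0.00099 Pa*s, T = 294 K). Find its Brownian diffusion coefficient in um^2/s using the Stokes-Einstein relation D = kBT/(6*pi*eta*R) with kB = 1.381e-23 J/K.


Radius R = 134/2 = 67 nm = 6.7e-08 m
D = kB*T / (6*pi*eta*R)
D = 1.381e-23 * 294 / (6 * pi * 0.00099 * 6.7e-08)
D = 3.24736e-12 m^2/s = 3.247 um^2/s

3.247


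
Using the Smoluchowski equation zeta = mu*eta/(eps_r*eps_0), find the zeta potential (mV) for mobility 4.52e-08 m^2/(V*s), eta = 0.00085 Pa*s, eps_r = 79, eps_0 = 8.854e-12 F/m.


Smoluchowski equation: zeta = mu * eta / (eps_r * eps_0)
zeta = 4.52e-08 * 0.00085 / (79 * 8.854e-12)
zeta = 0.054928 V = 54.93 mV

54.93


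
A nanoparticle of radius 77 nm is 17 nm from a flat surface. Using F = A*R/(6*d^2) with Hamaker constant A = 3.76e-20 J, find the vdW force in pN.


Convert to SI: R = 77 nm = 7.7e-08 m, d = 17 nm = 1.7e-08 m
F = A * R / (6 * d^2)
F = 3.76e-20 * 7.7e-08 / (6 * (1.7e-08)^2)
F = 1.66967e-12 N = 1.67 pN

1.67


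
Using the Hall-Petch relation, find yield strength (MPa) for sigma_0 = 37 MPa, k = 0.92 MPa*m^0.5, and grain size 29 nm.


d = 29 nm = 2.9e-08 m
sqrt(d) = 0.0001702939
Hall-Petch contribution = k / sqrt(d) = 0.92 / 0.0001702939 = 5402.4 MPa
sigma = sigma_0 + k/sqrt(d) = 37 + 5402.4 = 5439.4 MPa

5439.4


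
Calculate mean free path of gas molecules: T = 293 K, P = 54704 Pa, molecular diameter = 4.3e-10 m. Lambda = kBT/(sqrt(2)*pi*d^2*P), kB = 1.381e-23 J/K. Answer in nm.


Mean free path: lambda = kB*T / (sqrt(2) * pi * d^2 * P)
lambda = 1.381e-23 * 293 / (sqrt(2) * pi * (4.3e-10)^2 * 54704)
lambda = 9.0041e-08 m
lambda = 90.04 nm

90.04


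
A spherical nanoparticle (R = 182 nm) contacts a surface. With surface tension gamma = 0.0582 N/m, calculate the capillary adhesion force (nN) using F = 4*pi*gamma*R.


Convert radius: R = 182 nm = 1.82e-07 m
F = 4 * pi * gamma * R
F = 4 * pi * 0.0582 * 1.82e-07
F = 1.33108e-07 N = 133.108 nN

133.108


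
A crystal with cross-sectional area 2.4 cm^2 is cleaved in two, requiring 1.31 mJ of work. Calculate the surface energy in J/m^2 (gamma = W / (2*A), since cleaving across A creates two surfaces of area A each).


Convert: A = 2.4 cm^2 = 0.00024 m^2, W = 1.31 mJ = 0.00131 J
Cleaving exposes two faces of area A, so total new surface = 2*A and gamma = W / (2*A)
gamma = 0.00131 / (2 * 0.00024)
gamma = 2.729 J/m^2

2.729


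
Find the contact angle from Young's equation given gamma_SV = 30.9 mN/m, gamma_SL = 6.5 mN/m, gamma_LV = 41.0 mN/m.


cos(theta) = (gamma_SV - gamma_SL) / gamma_LV
cos(theta) = (30.9 - 6.5) / 41.0
cos(theta) = 0.595122
theta = arccos(0.595122) = 53.48 degrees

53.48


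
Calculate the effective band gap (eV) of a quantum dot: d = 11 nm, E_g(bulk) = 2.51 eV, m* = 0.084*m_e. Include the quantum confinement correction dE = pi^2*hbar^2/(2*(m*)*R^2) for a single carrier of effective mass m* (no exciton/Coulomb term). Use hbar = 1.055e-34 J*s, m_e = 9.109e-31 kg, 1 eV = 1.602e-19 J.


Radius R = 11/2 nm = 5.5e-09 m
Confinement energy dE = pi^2 * hbar^2 / (2 * m_eff * m_e * R^2)
dE = pi^2 * (1.055e-34)^2 / (2 * 0.084 * 9.109e-31 * (5.5e-09)^2) J, divided by 1.602e-19 J/eV
dE = 0.1481 eV
Total band gap = E_g(bulk) + dE = 2.51 + 0.1481 = 2.6581 eV

2.6581


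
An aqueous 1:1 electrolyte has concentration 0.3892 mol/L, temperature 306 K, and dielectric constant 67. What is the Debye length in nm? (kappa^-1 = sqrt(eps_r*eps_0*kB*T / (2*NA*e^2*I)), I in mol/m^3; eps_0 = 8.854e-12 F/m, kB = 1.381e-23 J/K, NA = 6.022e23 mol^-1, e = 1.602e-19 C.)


Ionic strength I = 0.3892 * 1^2 * 1000 = 389.2 mol/m^3
kappa^-1 = sqrt(67 * 8.854e-12 * 1.381e-23 * 306 / (2 * 6.022e23 * (1.602e-19)^2 * 389.2))
kappa^-1 = 0.456 nm

0.456


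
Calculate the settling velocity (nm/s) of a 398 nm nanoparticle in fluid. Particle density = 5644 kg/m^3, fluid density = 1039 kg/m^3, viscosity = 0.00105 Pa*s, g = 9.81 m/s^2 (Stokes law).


Radius R = 398/2 nm = 1.99e-07 m
Density difference = 5644 - 1039 = 4605 kg/m^3
v = 2 * R^2 * (rho_p - rho_f) * g / (9 * eta)
v = 2 * (1.99e-07)^2 * 4605 * 9.81 / (9 * 0.00105)
v = 3.7862e-07 m/s = 378.6195 nm/s

378.6195


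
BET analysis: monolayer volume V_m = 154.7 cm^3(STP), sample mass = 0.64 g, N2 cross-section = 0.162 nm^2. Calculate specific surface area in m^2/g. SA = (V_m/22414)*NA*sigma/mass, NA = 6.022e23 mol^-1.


Number of moles in monolayer = V_m / 22414 = 154.7 / 22414 = 0.00690194
Number of molecules = moles * NA = 0.00690194 * 6.022e23
SA = molecules * sigma / mass
SA = (154.7 / 22414) * 6.022e23 * 0.162e-18 / 0.64
SA = 1052.1 m^2/g

1052.1


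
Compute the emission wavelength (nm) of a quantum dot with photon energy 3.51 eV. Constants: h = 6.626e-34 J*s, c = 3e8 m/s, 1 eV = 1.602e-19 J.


Convert energy: E = 3.51 eV = 3.51 * 1.602e-19 = 5.62302e-19 J
lambda = h*c / E = 6.626e-34 * 3e8 / 5.62302e-19
lambda = 3.53511e-07 m = 353.5 nm

353.5


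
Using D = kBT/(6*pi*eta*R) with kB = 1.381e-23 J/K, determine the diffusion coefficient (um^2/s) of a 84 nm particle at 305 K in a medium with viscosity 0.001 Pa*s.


Radius R = 84/2 = 42 nm = 4.2e-08 m
D = kB*T / (6*pi*eta*R)
D = 1.381e-23 * 305 / (6 * pi * 0.001 * 4.2e-08)
D = 5.32039e-12 m^2/s = 5.32 um^2/s

5.32


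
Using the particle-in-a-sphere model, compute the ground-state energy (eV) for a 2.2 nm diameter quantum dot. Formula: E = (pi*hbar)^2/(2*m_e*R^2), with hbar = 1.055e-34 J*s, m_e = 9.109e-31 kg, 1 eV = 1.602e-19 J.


Radius R = 2.2/2 = 1.1 nm = 1.1e-09 m
E = (pi * 1.055e-34)^2 / (2 * 9.109e-31 * (1.1e-09)^2)
E(J) = 4.98332e-20
E = E(J) / 1.602e-19 = 0.3111 eV

0.3111


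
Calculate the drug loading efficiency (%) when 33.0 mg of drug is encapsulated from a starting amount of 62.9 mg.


Drug loading efficiency = (drug loaded / drug initial) * 100
DLE = 33.0 / 62.9 * 100
DLE = 0.5246 * 100
DLE = 52.46%

52.46


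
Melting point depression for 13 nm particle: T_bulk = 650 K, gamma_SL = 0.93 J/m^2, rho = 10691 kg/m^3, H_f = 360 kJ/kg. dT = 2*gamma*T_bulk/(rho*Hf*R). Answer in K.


Radius R = 13/2 = 6.5 nm = 6.5e-09 m
Convert H_f = 360 kJ/kg = 360000 J/kg
dT = 2 * gamma_SL * T_bulk / (rho * H_f * R)
dT = 2 * 0.93 * 650 / (10691 * 360000 * 6.5e-09)
dT = 48.3 K

48.3


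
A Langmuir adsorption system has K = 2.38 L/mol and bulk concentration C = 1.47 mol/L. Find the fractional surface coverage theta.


Langmuir isotherm: theta = K*C / (1 + K*C)
K*C = 2.38 * 1.47 = 3.4986
theta = 3.4986 / (1 + 3.4986) = 3.4986 / 4.4986
theta = 0.7777

0.7777


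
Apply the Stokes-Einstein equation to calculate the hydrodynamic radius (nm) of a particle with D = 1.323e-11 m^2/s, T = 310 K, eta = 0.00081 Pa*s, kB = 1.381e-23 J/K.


Stokes-Einstein: R = kB*T / (6*pi*eta*D)
R = 1.381e-23 * 310 / (6 * pi * 0.00081 * 1.323e-11)
R = 2.11938e-08 m = 21.19 nm

21.19


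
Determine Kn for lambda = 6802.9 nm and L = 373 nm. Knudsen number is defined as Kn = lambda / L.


Knudsen number Kn = lambda / L
Kn = 6802.9 / 373
Kn = 18.2383

18.2383


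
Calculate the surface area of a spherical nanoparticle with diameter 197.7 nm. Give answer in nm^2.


Radius r = 197.7/2 = 98.85 nm
Surface area SA = 4 * pi * r^2
SA = 4 * pi * (98.85)^2
SA = 122790.06 nm^2

122790.06


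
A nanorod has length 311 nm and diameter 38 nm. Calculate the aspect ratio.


Aspect ratio AR = length / diameter
AR = 311 / 38
AR = 8.18

8.18


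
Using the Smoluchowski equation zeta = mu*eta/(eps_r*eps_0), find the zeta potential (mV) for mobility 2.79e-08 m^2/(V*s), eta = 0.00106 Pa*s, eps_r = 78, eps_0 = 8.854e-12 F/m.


Smoluchowski equation: zeta = mu * eta / (eps_r * eps_0)
zeta = 2.79e-08 * 0.00106 / (78 * 8.854e-12)
zeta = 0.042823 V = 42.82 mV

42.82


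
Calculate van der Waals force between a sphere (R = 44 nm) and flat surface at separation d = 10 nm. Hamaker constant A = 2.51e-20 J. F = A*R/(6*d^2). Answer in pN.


Convert to SI: R = 44 nm = 4.4e-08 m, d = 10 nm = 1e-08 m
F = A * R / (6 * d^2)
F = 2.51e-20 * 4.4e-08 / (6 * (1e-08)^2)
F = 1.84067e-12 N = 1.841 pN

1.841


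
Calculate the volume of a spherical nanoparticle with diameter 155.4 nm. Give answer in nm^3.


Radius r = 155.4/2 = 77.7 nm
Volume V = (4/3) * pi * r^3
V = (4/3) * pi * (77.7)^3
V = 1964950.73 nm^3

1964950.73


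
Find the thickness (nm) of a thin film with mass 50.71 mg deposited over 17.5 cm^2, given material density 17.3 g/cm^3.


Convert: m = 50.71 mg = 5.0710e-05 kg, A = 17.5 cm^2 = 1.7500e-03 m^2, rho = 17.3 g/cm^3 = 17300 kg/m^3
t = m / (A * rho)
t = 5.0710e-05 / (1.7500e-03 * 17300)
t = 1.6750e-06 m = 1675.0 nm

1675.0


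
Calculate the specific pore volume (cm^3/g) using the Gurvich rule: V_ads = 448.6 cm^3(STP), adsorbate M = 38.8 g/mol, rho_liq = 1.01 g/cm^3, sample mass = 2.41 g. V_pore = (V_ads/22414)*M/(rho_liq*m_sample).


Moles adsorbed n = V_ads / 22414 = 448.6 / 22414 = 2.001428e-02 mol
Liquid volume V_liq = n * M / rho_liq = 2.001428e-02 * 38.8 / 1.01 = 0.76887 cm^3
Specific pore volume V_pore = V_liq / m_sample = 0.76887 / 2.41
V_pore = 0.319 cm^3/g

0.319


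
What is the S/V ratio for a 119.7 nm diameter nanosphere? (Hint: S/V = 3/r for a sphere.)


Radius r = 119.7/2 = 59.85 nm
S/V = 3 / r = 3 / 59.85
S/V = 0.0501 nm^-1

0.0501


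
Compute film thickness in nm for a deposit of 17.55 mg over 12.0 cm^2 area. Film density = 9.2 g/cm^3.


Convert: m = 17.55 mg = 1.7550e-05 kg, A = 12.0 cm^2 = 1.2000e-03 m^2, rho = 9.2 g/cm^3 = 9200 kg/m^3
t = m / (A * rho)
t = 1.7550e-05 / (1.2000e-03 * 9200)
t = 1.5897e-06 m = 1589.7 nm

1589.7


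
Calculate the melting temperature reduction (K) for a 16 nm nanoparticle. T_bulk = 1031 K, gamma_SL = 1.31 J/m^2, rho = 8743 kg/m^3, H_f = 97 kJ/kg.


Radius R = 16/2 = 8 nm = 8e-09 m
Convert H_f = 97 kJ/kg = 97000 J/kg
dT = 2 * gamma_SL * T_bulk / (rho * H_f * R)
dT = 2 * 1.31 * 1031 / (8743 * 97000 * 8e-09)
dT = 398.1 K

398.1


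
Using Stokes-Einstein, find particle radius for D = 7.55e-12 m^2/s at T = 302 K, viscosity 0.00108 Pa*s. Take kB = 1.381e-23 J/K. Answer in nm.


Stokes-Einstein: R = kB*T / (6*pi*eta*D)
R = 1.381e-23 * 302 / (6 * pi * 0.00108 * 7.55e-12)
R = 2.71349e-08 m = 27.13 nm

27.13


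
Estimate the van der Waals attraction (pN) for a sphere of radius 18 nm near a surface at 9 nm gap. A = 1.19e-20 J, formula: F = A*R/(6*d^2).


Convert to SI: R = 18 nm = 1.8e-08 m, d = 9 nm = 9e-09 m
F = A * R / (6 * d^2)
F = 1.19e-20 * 1.8e-08 / (6 * (9e-09)^2)
F = 4.40741e-13 N = 0.441 pN

0.441


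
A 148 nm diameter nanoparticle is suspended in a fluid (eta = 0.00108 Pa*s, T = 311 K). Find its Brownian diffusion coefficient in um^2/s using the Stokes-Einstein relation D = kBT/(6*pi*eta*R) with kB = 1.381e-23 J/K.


Radius R = 148/2 = 74 nm = 7.4e-08 m
D = kB*T / (6*pi*eta*R)
D = 1.381e-23 * 311 / (6 * pi * 0.00108 * 7.4e-08)
D = 2.851e-12 m^2/s = 2.851 um^2/s

2.851


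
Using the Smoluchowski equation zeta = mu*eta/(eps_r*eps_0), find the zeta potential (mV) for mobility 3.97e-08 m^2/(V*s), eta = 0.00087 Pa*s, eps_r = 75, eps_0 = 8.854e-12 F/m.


Smoluchowski equation: zeta = mu * eta / (eps_r * eps_0)
zeta = 3.97e-08 * 0.00087 / (75 * 8.854e-12)
zeta = 0.052013 V = 52.01 mV

52.01


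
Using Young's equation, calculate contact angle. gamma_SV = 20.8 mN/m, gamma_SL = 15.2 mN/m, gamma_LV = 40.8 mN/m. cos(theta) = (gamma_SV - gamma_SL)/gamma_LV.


cos(theta) = (gamma_SV - gamma_SL) / gamma_LV
cos(theta) = (20.8 - 15.2) / 40.8
cos(theta) = 0.137255
theta = arccos(0.137255) = 82.11 degrees

82.11


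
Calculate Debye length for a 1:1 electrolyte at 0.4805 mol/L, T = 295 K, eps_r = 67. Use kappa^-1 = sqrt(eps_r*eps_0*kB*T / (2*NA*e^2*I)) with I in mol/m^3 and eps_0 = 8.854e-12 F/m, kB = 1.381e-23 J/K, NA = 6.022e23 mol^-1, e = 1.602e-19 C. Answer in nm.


Ionic strength I = 0.4805 * 1^2 * 1000 = 480.5 mol/m^3
kappa^-1 = sqrt(67 * 8.854e-12 * 1.381e-23 * 295 / (2 * 6.022e23 * (1.602e-19)^2 * 480.5))
kappa^-1 = 0.403 nm

0.403


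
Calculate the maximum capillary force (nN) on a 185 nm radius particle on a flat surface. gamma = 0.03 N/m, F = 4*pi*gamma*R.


Convert radius: R = 185 nm = 1.85e-07 m
F = 4 * pi * gamma * R
F = 4 * pi * 0.03 * 1.85e-07
F = 6.97434e-08 N = 69.7434 nN

69.7434


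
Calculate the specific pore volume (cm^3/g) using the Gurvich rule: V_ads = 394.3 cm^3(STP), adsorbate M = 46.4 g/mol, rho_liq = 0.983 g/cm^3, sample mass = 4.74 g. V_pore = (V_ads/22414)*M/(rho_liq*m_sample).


Moles adsorbed n = V_ads / 22414 = 394.3 / 22414 = 1.759168e-02 mol
Liquid volume V_liq = n * M / rho_liq = 1.759168e-02 * 46.4 / 0.983 = 0.83037 cm^3
Specific pore volume V_pore = V_liq / m_sample = 0.83037 / 4.74
V_pore = 0.1752 cm^3/g

0.1752


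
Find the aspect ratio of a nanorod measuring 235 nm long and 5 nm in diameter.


Aspect ratio AR = length / diameter
AR = 235 / 5
AR = 47.0

47.0


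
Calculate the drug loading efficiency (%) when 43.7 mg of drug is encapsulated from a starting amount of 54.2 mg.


Drug loading efficiency = (drug loaded / drug initial) * 100
DLE = 43.7 / 54.2 * 100
DLE = 0.8063 * 100
DLE = 80.63%

80.63


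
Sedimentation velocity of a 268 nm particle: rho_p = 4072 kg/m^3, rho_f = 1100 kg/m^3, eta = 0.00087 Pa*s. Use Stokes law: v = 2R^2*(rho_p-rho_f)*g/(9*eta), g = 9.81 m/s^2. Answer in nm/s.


Radius R = 268/2 nm = 1.34e-07 m
Density difference = 4072 - 1100 = 2972 kg/m^3
v = 2 * R^2 * (rho_p - rho_f) * g / (9 * eta)
v = 2 * (1.34e-07)^2 * 2972 * 9.81 / (9 * 0.00087)
v = 1.3372e-07 m/s = 133.7198 nm/s

133.7198


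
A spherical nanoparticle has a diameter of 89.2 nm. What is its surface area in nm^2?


Radius r = 89.2/2 = 44.6 nm
Surface area SA = 4 * pi * r^2
SA = 4 * pi * (44.6)^2
SA = 24996.52 nm^2

24996.52


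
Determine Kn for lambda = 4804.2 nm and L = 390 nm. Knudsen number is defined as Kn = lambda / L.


Knudsen number Kn = lambda / L
Kn = 4804.2 / 390
Kn = 12.3185

12.3185


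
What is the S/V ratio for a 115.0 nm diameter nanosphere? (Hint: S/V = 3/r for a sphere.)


Radius r = 115.0/2 = 57.5 nm
S/V = 3 / r = 3 / 57.5
S/V = 0.0522 nm^-1

0.0522


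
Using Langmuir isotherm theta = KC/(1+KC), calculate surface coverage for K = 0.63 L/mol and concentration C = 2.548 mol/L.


Langmuir isotherm: theta = K*C / (1 + K*C)
K*C = 0.63 * 2.548 = 1.60524
theta = 1.60524 / (1 + 1.60524) = 1.60524 / 2.60524
theta = 0.6162

0.6162


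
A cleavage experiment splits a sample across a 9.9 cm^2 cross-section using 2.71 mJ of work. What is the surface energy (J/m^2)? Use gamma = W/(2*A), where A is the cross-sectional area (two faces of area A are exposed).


Convert: A = 9.9 cm^2 = 0.00099 m^2, W = 2.71 mJ = 0.00271 J
Cleaving exposes two faces of area A, so total new surface = 2*A and gamma = W / (2*A)
gamma = 0.00271 / (2 * 0.00099)
gamma = 1.369 J/m^2

1.369


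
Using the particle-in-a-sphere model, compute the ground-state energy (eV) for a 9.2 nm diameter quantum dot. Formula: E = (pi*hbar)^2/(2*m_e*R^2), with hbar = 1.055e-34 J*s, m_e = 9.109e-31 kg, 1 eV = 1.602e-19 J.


Radius R = 9.2/2 = 4.6 nm = 4.6e-09 m
E = (pi * 1.055e-34)^2 / (2 * 9.109e-31 * (4.6e-09)^2)
E(J) = 2.84963e-21
E = E(J) / 1.602e-19 = 0.0178 eV

0.0178


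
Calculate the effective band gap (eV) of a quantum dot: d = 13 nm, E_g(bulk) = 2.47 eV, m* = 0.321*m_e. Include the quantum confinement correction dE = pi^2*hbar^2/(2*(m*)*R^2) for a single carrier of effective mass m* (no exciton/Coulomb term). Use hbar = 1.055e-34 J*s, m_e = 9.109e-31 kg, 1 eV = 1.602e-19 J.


Radius R = 13/2 nm = 6.5e-09 m
Confinement energy dE = pi^2 * hbar^2 / (2 * m_eff * m_e * R^2)
dE = pi^2 * (1.055e-34)^2 / (2 * 0.321 * 9.109e-31 * (6.5e-09)^2) J, divided by 1.602e-19 J/eV
dE = 0.0278 eV
Total band gap = E_g(bulk) + dE = 2.47 + 0.0278 = 2.4978 eV

2.4978


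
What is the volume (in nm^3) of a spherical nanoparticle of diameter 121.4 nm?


Radius r = 121.4/2 = 60.7 nm
Volume V = (4/3) * pi * r^3
V = (4/3) * pi * (60.7)^3
V = 936816.83 nm^3

936816.83


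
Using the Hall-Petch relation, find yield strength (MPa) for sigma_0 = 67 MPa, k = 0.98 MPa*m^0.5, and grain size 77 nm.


d = 77 nm = 7.7e-08 m
sqrt(d) = 0.0002774887
Hall-Petch contribution = k / sqrt(d) = 0.98 / 0.0002774887 = 3531.7 MPa
sigma = sigma_0 + k/sqrt(d) = 67 + 3531.7 = 3598.7 MPa

3598.7


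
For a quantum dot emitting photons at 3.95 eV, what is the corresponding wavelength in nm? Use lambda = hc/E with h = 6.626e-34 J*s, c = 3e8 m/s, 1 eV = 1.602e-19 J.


Convert energy: E = 3.95 eV = 3.95 * 1.602e-19 = 6.3279e-19 J
lambda = h*c / E = 6.626e-34 * 3e8 / 6.3279e-19
lambda = 3.14133e-07 m = 314.1 nm

314.1


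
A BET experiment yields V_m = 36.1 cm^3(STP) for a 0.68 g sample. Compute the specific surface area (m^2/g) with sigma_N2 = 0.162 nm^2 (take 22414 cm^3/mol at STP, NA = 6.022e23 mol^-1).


Number of moles in monolayer = V_m / 22414 = 36.1 / 22414 = 0.0016106
Number of molecules = moles * NA = 0.0016106 * 6.022e23
SA = molecules * sigma / mass
SA = (36.1 / 22414) * 6.022e23 * 0.162e-18 / 0.68
SA = 231.1 m^2/g

231.1


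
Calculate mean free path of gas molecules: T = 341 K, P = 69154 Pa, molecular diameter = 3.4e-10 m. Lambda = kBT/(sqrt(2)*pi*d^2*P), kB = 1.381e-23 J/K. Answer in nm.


Mean free path: lambda = kB*T / (sqrt(2) * pi * d^2 * P)
lambda = 1.381e-23 * 341 / (sqrt(2) * pi * (3.4e-10)^2 * 69154)
lambda = 1.32589e-07 m
lambda = 132.59 nm

132.59


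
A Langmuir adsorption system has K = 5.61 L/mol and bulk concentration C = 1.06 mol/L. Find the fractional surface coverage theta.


Langmuir isotherm: theta = K*C / (1 + K*C)
K*C = 5.61 * 1.06 = 5.9466
theta = 5.9466 / (1 + 5.9466) = 5.9466 / 6.9466
theta = 0.856

0.856


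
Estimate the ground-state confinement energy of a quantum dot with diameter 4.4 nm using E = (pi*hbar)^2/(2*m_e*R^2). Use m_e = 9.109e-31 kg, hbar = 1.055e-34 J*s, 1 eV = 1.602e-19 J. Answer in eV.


Radius R = 4.4/2 = 2.2 nm = 2.2e-09 m
E = (pi * 1.055e-34)^2 / (2 * 9.109e-31 * (2.2e-09)^2)
E(J) = 1.24583e-20
E = E(J) / 1.602e-19 = 0.0778 eV

0.0778


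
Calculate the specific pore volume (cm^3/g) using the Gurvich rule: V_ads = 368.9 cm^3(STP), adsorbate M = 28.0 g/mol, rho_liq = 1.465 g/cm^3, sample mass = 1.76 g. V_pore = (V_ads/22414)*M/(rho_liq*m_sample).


Moles adsorbed n = V_ads / 22414 = 368.9 / 22414 = 1.645846e-02 mol
Liquid volume V_liq = n * M / rho_liq = 1.645846e-02 * 28.0 / 1.465 = 0.31456 cm^3
Specific pore volume V_pore = V_liq / m_sample = 0.31456 / 1.76
V_pore = 0.1787 cm^3/g

0.1787


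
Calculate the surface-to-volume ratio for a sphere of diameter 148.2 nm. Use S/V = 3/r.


Radius r = 148.2/2 = 74.1 nm
S/V = 3 / r = 3 / 74.1
S/V = 0.0405 nm^-1

0.0405


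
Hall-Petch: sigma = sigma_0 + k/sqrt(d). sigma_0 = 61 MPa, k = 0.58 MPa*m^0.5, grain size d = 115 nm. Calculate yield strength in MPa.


d = 115 nm = 1.15e-07 m
sqrt(d) = 0.0003391165
Hall-Petch contribution = k / sqrt(d) = 0.58 / 0.0003391165 = 1710.3 MPa
sigma = sigma_0 + k/sqrt(d) = 61 + 1710.3 = 1771.3 MPa

1771.3


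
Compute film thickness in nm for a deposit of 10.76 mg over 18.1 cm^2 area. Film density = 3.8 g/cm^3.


Convert: m = 10.76 mg = 1.0760e-05 kg, A = 18.1 cm^2 = 1.8100e-03 m^2, rho = 3.8 g/cm^3 = 3800 kg/m^3
t = m / (A * rho)
t = 1.0760e-05 / (1.8100e-03 * 3800)
t = 1.5644e-06 m = 1564.4 nm

1564.4


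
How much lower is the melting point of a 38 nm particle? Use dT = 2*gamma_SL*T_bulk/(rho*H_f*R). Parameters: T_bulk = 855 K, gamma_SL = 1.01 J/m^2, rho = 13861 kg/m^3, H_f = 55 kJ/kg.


Radius R = 38/2 = 19 nm = 1.9e-08 m
Convert H_f = 55 kJ/kg = 55000 J/kg
dT = 2 * gamma_SL * T_bulk / (rho * H_f * R)
dT = 2 * 1.01 * 855 / (13861 * 55000 * 1.9e-08)
dT = 119.2 K

119.2
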